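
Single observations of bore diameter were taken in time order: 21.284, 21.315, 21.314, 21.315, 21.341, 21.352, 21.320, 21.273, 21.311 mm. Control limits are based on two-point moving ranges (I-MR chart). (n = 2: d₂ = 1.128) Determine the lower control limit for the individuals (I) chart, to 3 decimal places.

21.252

X̄ = (21.284 + 21.315 + 21.314 + 21.315 + 21.341 + 21.352 + 21.320 + 21.273 + 21.311) / 9 = 21.3139
Moving ranges: 0.031, 0.001, 0.001, 0.026, 0.011, 0.032, 0.047, 0.038; M̄R̄ = 0.1870 / 8 = 0.0234
LCL = X̄ − 3·M̄R̄/d₂ = 21.3139 − 3 × 0.0234 / 1.128 = 21.2517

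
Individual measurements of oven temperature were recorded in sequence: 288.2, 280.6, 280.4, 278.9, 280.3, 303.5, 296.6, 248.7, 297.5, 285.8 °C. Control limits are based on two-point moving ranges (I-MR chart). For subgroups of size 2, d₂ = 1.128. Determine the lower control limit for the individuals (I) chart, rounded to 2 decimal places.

239.96

X̄ = (288.2 + 280.6 + 280.4 + 278.9 + 280.3 + 303.5 + 296.6 + 248.7 + 297.5 + 285.8) / 10 = 284.0500
Moving ranges: 7.6, 0.2, 1.5, 1.4, 23.2, 6.9, 47.9, 48.8, 11.7; M̄R̄ = 149.2000 / 9 = 16.5778
LCL = X̄ − 3·M̄R̄/d₂ = 284.0500 − 3 × 16.5778 / 1.128 = 239.9602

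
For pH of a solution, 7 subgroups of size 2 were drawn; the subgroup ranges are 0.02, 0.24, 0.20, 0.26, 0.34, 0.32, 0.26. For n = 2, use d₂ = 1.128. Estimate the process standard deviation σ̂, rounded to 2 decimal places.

0.21

R̄ = (0.02 + 0.24 + 0.20 + 0.26 + 0.34 + 0.32 + 0.26) / 7 = 0.2343
σ̂ = R̄ / d₂ = 0.2343 / 1.128 = 0.2077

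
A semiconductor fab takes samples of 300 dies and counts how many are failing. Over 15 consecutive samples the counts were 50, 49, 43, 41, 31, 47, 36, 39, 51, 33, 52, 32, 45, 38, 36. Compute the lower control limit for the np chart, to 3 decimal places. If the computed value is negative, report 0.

23.588

p̄ = Σdᵢ / (k·n) = 623 / (15 × 300) = 0.13844
LCL = np̄ − 3·√(np̄(1−p̄)) = 41.5333 − 3 × 5.9819 = 23.5876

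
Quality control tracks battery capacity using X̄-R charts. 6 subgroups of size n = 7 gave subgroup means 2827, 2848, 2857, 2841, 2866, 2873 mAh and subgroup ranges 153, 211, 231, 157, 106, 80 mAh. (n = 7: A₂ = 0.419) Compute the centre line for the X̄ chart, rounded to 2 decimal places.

X̄̄ = (2827 + 2848 + 2857 + 2841 + 2866 + 2873) / 6 = 17112.0000 / 6 = 2852.0000
CL = X̄̄ = 2852.0000

2852.00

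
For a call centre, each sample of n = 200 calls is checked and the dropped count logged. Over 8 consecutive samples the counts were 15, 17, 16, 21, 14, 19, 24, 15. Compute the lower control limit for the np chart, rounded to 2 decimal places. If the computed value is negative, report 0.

5.60

p̄ = Σdᵢ / (k·n) = 141 / (8 × 200) = 0.08812
LCL = np̄ − 3·√(np̄(1−p̄)) = 17.6250 − 3 × 4.0090 = 5.5981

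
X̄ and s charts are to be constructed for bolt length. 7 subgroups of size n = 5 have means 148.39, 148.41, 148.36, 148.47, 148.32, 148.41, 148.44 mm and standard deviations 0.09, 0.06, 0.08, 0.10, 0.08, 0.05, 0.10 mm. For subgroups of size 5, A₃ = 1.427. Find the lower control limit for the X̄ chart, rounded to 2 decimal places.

148.29

X̄̄ = (148.39 + 148.41 + 148.36 + 148.47 + 148.32 + 148.41 + 148.44) / 7 = 148.4000
s̄ = (0.09 + 0.06 + 0.08 + 0.10 + 0.08 + 0.05 + 0.10) / 7 = 0.0800
LCL = X̄̄ − A₃·s̄ = 148.4000 − 1.427 × 0.0800 = 148.2858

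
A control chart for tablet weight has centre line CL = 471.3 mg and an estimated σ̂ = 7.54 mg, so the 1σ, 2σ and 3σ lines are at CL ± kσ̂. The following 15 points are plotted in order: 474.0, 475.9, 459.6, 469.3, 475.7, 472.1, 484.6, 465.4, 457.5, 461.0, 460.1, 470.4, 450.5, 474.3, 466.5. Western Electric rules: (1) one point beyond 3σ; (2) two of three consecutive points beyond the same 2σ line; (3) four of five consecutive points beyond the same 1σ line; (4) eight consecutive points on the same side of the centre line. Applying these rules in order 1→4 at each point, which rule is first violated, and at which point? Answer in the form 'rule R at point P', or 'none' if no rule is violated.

rule 3 at point 13

Zone of each point (C = within 1σ̂, B = 1σ̂–2σ̂, A = 2σ̂–3σ̂, * = beyond 3σ̂; sign = side of CL): 1:+C, 2:+C, 3:-B, 4:-C, 5:+C, 6:+C, 7:+B, 8:-C, 9:-B, 10:-B, 11:-B, 12:-C, 13:-A, 14:+C, 15:-C
Rule 3 (four of five consecutive points beyond the same 1σ limit) is satisfied at point 13.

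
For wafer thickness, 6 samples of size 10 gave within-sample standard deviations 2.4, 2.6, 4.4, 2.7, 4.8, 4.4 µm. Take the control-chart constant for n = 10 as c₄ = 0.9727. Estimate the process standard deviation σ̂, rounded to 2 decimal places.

3.65

s̄ = (2.4 + 2.6 + 4.4 + 2.7 + 4.8 + 4.4) / 6 = 3.5500
σ̂ = s̄ / c₄ = 3.5500 / 0.9727 = 3.6496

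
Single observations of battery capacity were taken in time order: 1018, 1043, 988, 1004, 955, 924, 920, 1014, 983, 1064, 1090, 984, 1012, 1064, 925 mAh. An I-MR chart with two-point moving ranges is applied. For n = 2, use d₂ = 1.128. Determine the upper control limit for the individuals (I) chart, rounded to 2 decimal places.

1139.21

X̄ = (1018 + 1043 + 988 + 1004 + 955 + 924 + 920 + 1014 + 983 + 1064 + 1090 + 984 + 1012 + 1064 + 925) / 15 = 999.2000
Moving ranges: 25, 55, 16, 49, 31, 4, 94, 31, 81, 26, 106, 28, 52, 139; M̄R̄ = 737.0000 / 14 = 52.6429
UCL = X̄ + 3·M̄R̄/d₂ = 999.2000 + 3 × 52.6429 / 1.128 = 1139.2076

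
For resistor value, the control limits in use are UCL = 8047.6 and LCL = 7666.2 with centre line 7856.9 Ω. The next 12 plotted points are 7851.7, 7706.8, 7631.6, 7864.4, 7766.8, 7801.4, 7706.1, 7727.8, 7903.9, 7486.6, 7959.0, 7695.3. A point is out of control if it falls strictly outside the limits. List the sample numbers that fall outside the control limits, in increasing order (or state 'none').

Compare each point to [7666.2, 8047.6]: sample 3 = 7631.6 < LCL; sample 10 = 7486.6 < LCL.

3, 10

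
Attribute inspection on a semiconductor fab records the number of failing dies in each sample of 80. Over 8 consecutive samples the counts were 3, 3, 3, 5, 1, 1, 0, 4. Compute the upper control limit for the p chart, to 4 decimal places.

p̄ = Σdᵢ / (k·n) = 20 / (8 × 80) = 0.03125
UCL = p̄ + 3·√(p̄(1−p̄)/n) = 0.03125 + 3 × √(0.03125×0.96875/80) = 0.03125 + 3 × 0.01945 = 0.08961

0.0896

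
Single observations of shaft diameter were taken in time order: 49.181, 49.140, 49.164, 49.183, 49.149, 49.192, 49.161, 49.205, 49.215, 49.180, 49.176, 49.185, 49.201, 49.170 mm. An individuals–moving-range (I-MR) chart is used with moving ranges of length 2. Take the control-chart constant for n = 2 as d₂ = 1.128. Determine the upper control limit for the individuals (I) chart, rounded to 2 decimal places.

X̄ = (49.181 + 49.140 + 49.164 + 49.183 + 49.149 + 49.192 + 49.161 + 49.205 + 49.215 + 49.180 + 49.176 + 49.185 + 49.201 + 49.170) / 14 = 49.1787
Moving ranges: 0.041, 0.024, 0.019, 0.034, 0.043, 0.031, 0.044, 0.010, 0.035, 0.004, 0.009, 0.016, 0.031; M̄R̄ = 0.3410 / 13 = 0.0262
UCL = X̄ + 3·M̄R̄/d₂ = 49.1787 + 3 × 0.0262 / 1.128 = 49.2485

49.25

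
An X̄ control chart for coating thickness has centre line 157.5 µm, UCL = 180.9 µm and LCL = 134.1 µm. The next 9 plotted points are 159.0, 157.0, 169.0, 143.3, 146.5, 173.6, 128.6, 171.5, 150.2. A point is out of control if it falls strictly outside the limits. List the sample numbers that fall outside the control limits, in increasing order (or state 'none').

Compare each point to [134.1, 180.9]: sample 7 = 128.6 < LCL.

7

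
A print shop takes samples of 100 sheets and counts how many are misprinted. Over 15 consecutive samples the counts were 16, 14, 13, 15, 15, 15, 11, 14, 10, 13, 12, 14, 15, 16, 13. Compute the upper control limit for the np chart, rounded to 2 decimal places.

24.06

p̄ = Σdᵢ / (k·n) = 206 / (15 × 100) = 0.13733
UCL = np̄ + 3·√(np̄(1−p̄)) = 13.7333 + 3 × √(13.7333×0.86267) = 13.7333 + 3 × 3.4420 = 24.0593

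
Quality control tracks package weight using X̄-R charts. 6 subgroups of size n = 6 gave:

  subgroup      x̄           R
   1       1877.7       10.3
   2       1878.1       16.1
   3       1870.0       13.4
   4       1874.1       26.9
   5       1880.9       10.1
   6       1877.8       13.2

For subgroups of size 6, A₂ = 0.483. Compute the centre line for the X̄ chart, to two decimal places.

1876.43

X̄̄ = (1877.7 + 1878.1 + 1870.0 + 1874.1 + 1880.9 + 1877.8) / 6 = 11258.6000 / 6 = 1876.4333
CL = X̄̄ = 1876.4333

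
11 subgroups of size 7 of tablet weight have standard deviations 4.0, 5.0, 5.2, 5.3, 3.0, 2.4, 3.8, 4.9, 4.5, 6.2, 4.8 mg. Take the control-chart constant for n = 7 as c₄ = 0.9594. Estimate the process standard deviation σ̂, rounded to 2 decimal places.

s̄ = (4.0 + 5.0 + 5.2 + 5.3 + 3.0 + 2.4 + 3.8 + 4.9 + 4.5 + 6.2 + 4.8) / 11 = 4.4636
σ̂ = s̄ / c₄ = 4.4636 / 0.9594 = 4.6525

4.65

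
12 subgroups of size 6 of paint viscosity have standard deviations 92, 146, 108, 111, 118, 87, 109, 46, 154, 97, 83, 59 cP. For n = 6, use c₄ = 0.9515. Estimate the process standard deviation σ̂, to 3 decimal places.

105.973

s̄ = (92 + 146 + 108 + 111 + 118 + 87 + 109 + 46 + 154 + 97 + 83 + 59) / 12 = 100.8333
σ̂ = s̄ / c₄ = 100.8333 / 0.9515 = 105.9730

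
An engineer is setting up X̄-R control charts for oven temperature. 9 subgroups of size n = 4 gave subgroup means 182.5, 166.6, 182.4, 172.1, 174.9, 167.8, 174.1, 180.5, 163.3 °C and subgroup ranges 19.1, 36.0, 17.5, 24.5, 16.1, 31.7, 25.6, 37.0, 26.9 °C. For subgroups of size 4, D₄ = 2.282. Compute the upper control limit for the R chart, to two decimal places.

59.43

R̄ = (19.1 + 36.0 + 17.5 + 24.5 + 16.1 + 31.7 + 25.6 + 37.0 + 26.9) / 9 = 234.4000 / 9 = 26.0444
UCL_R = D₄·R̄ = 2.282 × 26.0444 = 59.4334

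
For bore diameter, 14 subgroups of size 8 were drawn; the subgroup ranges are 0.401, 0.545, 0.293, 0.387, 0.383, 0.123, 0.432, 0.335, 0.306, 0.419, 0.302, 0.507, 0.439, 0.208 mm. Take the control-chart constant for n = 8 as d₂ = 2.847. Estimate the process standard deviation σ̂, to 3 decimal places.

0.127

R̄ = (0.401 + 0.545 + 0.293 + 0.387 + 0.383 + 0.123 + 0.432 + 0.335 + 0.306 + 0.419 + 0.302 + 0.507 + 0.439 + 0.208) / 14 = 0.3629
σ̂ = R̄ / d₂ = 0.3629 / 2.847 = 0.1275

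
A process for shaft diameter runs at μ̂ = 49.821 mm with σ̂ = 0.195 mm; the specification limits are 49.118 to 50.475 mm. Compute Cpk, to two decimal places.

1.12

Cpu = (USL − μ̂) / (3σ̂) = (50.475 − 49.821) / (3 × 0.195) = 1.1179; Cpl = (μ̂ − LSL) / (3σ̂) = (49.821 − 49.118) / (3 × 0.195) = 1.2017; Cpk = min(Cpu, Cpl) = 1.1179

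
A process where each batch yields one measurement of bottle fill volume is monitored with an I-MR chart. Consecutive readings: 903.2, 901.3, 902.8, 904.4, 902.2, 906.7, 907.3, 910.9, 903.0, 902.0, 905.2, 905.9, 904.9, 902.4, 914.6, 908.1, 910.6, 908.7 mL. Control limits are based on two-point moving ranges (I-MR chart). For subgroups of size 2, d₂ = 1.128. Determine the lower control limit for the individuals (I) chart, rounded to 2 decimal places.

897.14

X̄ = (903.2 + 901.3 + 902.8 + 904.4 + 902.2 + 906.7 + 907.3 + 910.9 + 903.0 + 902.0 + 905.2 + 905.9 + 904.9 + 902.4 + 914.6 + 908.1 + 910.6 + 908.7) / 18 = 905.7889
Moving ranges: 1.9, 1.5, 1.6, 2.2, 4.5, 0.6, 3.6, 7.9, 1.0, 3.2, 0.7, 1.0, 2.5, 12.2, 6.5, 2.5, 1.9; M̄R̄ = 55.3000 / 17 = 3.2529
LCL = X̄ − 3·M̄R̄/d₂ = 905.7889 − 3 × 3.2529 / 1.128 = 897.1374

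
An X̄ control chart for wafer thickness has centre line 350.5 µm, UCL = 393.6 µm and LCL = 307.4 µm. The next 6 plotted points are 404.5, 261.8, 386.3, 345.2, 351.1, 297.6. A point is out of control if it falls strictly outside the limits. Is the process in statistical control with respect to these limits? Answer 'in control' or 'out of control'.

out of control

Compare each point to [307.4, 393.6]: sample 1 = 404.5 > UCL; sample 2 = 261.8 < LCL; sample 6 = 297.6 < LCL.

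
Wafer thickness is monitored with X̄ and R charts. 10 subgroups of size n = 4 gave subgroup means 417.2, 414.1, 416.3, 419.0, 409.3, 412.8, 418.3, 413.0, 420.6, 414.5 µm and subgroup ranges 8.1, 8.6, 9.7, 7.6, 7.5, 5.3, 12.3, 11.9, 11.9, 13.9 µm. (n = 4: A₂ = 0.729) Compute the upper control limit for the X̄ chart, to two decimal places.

422.57

X̄̄ = (417.2 + 414.1 + 416.3 + 419.0 + 409.3 + 412.8 + 418.3 + 413.0 + 420.6 + 414.5) / 10 = 4155.1000 / 10 = 415.5100
R̄ = (8.1 + 8.6 + 9.7 + 7.6 + 7.5 + 5.3 + 12.3 + 11.9 + 11.9 + 13.9) / 10 = 96.8000 / 10 = 9.6800
UCL = X̄̄ + A₂·R̄ = 415.5100 + 0.729 × 9.6800 = 422.5667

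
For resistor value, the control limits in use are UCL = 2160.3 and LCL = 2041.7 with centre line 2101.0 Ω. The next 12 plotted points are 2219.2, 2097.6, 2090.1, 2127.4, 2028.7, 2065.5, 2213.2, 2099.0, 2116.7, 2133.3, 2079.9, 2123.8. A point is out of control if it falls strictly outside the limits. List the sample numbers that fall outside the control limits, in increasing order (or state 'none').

Compare each point to [2041.7, 2160.3]: sample 1 = 2219.2 > UCL; sample 5 = 2028.7 < LCL; sample 7 = 2213.2 > UCL.

1, 5, 7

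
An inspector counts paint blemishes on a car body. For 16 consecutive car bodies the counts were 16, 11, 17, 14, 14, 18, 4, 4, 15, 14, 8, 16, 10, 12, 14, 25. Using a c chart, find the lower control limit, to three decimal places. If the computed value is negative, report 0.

2.330

c̄ = (16 + 11 + 17 + 14 + 14 + 18 + 4 + 4 + 15 + 14 + 8 + 16 + 10 + 12 + 14 + 25) / 16 = 212 / 16 = 13.2500
LCL = c̄ − 3√c̄ = 13.2500 − 3 × 3.6401 = 2.3298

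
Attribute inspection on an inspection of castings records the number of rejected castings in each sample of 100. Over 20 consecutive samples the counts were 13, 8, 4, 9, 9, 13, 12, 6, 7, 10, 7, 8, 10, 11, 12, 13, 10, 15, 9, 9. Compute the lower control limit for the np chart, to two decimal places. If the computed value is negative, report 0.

0.85

p̄ = Σdᵢ / (k·n) = 195 / (20 × 100) = 0.09750
LCL = np̄ − 3·√(np̄(1−p̄)) = 9.7500 − 3 × 2.9664 = 0.8509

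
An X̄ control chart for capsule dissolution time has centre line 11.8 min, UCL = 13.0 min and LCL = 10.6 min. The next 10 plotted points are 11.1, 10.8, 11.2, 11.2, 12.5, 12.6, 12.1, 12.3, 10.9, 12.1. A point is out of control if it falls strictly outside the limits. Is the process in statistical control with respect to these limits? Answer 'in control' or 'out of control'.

All 10 points lie within [10.6, 13.0].

in control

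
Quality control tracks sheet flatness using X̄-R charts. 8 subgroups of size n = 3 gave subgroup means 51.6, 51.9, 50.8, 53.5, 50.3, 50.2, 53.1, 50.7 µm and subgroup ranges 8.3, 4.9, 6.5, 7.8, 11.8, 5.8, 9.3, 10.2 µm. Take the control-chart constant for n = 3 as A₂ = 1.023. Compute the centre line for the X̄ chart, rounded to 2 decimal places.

X̄̄ = (51.6 + 51.9 + 50.8 + 53.5 + 50.3 + 50.2 + 53.1 + 50.7) / 8 = 412.1000 / 8 = 51.5125
CL = X̄̄ = 51.5125

51.51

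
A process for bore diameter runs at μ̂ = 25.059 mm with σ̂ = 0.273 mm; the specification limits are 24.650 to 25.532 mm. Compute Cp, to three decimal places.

0.538

Cp = (USL − LSL) / (6σ̂) = (25.532 − 24.650) / (6 × 0.273) = 0.8820 / 1.6380 = 0.5385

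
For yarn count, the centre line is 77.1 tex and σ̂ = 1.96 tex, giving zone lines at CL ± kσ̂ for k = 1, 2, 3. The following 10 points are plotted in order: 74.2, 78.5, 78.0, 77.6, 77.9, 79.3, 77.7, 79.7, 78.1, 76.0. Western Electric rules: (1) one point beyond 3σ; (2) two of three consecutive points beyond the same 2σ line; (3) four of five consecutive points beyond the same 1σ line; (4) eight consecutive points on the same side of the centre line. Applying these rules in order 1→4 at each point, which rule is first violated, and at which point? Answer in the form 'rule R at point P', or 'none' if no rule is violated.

Zone of each point (C = within 1σ̂, B = 1σ̂–2σ̂, A = 2σ̂–3σ̂, * = beyond 3σ̂; sign = side of CL): 1:-B, 2:+C, 3:+C, 4:+C, 5:+C, 6:+B, 7:+C, 8:+B, 9:+C, 10:-C
Rule 4 (eight consecutive points on the same side of the centre line) is satisfied at point 9.

rule 4 at point 9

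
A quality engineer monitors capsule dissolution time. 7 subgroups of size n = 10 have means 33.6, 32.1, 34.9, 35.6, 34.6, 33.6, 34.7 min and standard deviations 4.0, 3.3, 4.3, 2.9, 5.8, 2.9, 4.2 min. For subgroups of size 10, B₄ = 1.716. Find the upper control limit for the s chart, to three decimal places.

s̄ = (4.0 + 3.3 + 4.3 + 2.9 + 5.8 + 2.9 + 4.2) / 7 = 3.9143
UCL_s = B₄·s̄ = 1.716 × 3.9143 = 6.7169

6.717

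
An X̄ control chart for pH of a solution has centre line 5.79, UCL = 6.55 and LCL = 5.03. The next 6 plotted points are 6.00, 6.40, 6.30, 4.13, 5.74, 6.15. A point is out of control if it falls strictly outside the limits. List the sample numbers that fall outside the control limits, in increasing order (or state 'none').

Compare each point to [5.03, 6.55]: sample 4 = 4.13 < LCL.

4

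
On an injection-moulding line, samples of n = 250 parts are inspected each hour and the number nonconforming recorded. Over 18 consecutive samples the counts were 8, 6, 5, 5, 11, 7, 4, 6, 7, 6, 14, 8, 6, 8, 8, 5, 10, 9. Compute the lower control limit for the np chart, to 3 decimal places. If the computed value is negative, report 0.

0.000

p̄ = Σdᵢ / (k·n) = 133 / (18 × 250) = 0.02956
LCL = np̄ − 3·√(np̄(1−p̄)) = 7.3889 − 3 × 2.6778 = -0.6445 → 0 (negative, so LCL = 0)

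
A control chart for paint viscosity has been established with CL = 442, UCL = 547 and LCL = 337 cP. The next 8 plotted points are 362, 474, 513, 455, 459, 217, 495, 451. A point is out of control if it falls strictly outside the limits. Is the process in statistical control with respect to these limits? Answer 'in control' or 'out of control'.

out of control

Compare each point to [337, 547]: sample 6 = 217 < LCL.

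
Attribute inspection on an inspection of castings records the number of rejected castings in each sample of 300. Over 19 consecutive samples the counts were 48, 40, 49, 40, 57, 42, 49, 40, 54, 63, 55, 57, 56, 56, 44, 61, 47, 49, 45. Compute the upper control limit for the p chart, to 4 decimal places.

p̄ = Σdᵢ / (k·n) = 952 / (19 × 300) = 0.16702
UCL = p̄ + 3·√(p̄(1−p̄)/n) = 0.16702 + 3 × √(0.16702×0.83298/300) = 0.16702 + 3 × 0.02153 = 0.23162

0.2316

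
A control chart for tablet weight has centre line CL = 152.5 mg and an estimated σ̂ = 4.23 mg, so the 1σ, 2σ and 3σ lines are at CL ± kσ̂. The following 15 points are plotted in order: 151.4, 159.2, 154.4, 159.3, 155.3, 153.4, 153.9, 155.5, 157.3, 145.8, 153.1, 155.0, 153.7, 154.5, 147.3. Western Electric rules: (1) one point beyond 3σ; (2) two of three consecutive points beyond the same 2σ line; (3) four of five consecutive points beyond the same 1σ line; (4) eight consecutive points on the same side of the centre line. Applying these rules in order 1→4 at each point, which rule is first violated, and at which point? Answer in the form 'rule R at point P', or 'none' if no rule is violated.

rule 4 at point 9

Zone of each point (C = within 1σ̂, B = 1σ̂–2σ̂, A = 2σ̂–3σ̂, * = beyond 3σ̂; sign = side of CL): 1:-C, 2:+B, 3:+C, 4:+B, 5:+C, 6:+C, 7:+C, 8:+C, 9:+B, 10:-B, 11:+C, 12:+C, 13:+C, 14:+C, 15:-B
Rule 4 (eight consecutive points on the same side of the centre line) is satisfied at point 9.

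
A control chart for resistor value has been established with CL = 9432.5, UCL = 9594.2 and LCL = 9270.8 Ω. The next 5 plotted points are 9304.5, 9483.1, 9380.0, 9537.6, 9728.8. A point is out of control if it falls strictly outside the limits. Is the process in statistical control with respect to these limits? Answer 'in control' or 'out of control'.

out of control

Compare each point to [9270.8, 9594.2]: sample 5 = 9728.8 > UCL.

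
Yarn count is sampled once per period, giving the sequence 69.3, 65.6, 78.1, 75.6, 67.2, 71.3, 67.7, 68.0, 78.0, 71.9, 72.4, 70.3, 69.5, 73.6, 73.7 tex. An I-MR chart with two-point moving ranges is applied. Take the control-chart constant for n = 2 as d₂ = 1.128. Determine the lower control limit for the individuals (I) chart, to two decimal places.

X̄ = (69.3 + 65.6 + 78.1 + 75.6 + 67.2 + 71.3 + 67.7 + 68.0 + 78.0 + 71.9 + 72.4 + 70.3 + 69.5 + 73.6 + 73.7) / 15 = 71.4800
Moving ranges: 3.7, 12.5, 2.5, 8.4, 4.1, 3.6, 0.3, 10.0, 6.1, 0.5, 2.1, 0.8, 4.1, 0.1; M̄R̄ = 58.8000 / 14 = 4.2000
LCL = X̄ − 3·M̄R̄/d₂ = 71.4800 − 3 × 4.2000 / 1.128 = 60.3098

60.31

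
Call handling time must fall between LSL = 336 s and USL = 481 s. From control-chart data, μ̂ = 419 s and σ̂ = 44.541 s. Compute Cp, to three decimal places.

0.543

Cp = (USL − LSL) / (6σ̂) = (481 − 336) / (6 × 44.541) = 145.0000 / 267.2460 = 0.5426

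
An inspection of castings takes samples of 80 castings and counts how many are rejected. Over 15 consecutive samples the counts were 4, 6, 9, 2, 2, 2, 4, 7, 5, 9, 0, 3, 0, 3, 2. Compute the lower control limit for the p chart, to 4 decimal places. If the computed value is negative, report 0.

0.0000

p̄ = Σdᵢ / (k·n) = 58 / (15 × 80) = 0.04833
LCL = p̄ − 3·√(p̄(1−p̄)/n) = 0.04833 − 3 × 0.02398 = -0.02360 → 0 (negative, so LCL = 0)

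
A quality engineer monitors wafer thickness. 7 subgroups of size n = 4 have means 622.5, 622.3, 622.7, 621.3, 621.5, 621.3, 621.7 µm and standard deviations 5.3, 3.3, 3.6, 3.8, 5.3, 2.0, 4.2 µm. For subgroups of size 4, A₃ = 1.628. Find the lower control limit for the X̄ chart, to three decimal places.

615.504

X̄̄ = (622.5 + 622.3 + 622.7 + 621.3 + 621.5 + 621.3 + 621.7) / 7 = 621.9000
s̄ = (5.3 + 3.3 + 3.6 + 3.8 + 5.3 + 2.0 + 4.2) / 7 = 3.9286
LCL = X̄̄ − A₃·s̄ = 621.9000 − 1.628 × 3.9286 = 615.5043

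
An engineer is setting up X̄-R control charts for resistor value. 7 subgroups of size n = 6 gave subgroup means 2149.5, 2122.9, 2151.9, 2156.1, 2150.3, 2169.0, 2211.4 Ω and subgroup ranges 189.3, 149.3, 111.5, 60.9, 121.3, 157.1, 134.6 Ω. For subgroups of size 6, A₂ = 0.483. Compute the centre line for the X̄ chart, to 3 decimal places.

2158.729

X̄̄ = (2149.5 + 2122.9 + 2151.9 + 2156.1 + 2150.3 + 2169.0 + 2211.4) / 7 = 15111.1000 / 7 = 2158.7286
CL = X̄̄ = 2158.7286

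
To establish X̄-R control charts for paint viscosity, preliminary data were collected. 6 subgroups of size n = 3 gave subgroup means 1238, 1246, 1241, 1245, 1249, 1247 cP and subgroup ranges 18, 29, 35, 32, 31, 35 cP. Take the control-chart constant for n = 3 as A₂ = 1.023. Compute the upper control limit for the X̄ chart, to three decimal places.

1275.023

X̄̄ = (1238 + 1246 + 1241 + 1245 + 1249 + 1247) / 6 = 7466.0000 / 6 = 1244.3333
R̄ = (18 + 29 + 35 + 32 + 31 + 35) / 6 = 180.0000 / 6 = 30.0000
UCL = X̄̄ + A₂·R̄ = 1244.3333 + 1.023 × 30.0000 = 1275.0233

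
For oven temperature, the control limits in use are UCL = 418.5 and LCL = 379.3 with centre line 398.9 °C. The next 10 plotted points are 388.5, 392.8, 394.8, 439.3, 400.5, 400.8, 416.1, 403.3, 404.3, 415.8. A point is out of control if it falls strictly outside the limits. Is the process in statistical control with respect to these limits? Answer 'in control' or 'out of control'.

Compare each point to [379.3, 418.5]: sample 4 = 439.3 > UCL.

out of control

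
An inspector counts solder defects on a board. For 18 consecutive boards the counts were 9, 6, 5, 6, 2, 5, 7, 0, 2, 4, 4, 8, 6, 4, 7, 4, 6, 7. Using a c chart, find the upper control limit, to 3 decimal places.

11.893

c̄ = (9 + 6 + 5 + 6 + 2 + 5 + 7 + 0 + 2 + 4 + 4 + 8 + 6 + 4 + 7 + 4 + 6 + 7) / 18 = 92 / 18 = 5.1111
UCL = c̄ + 3√c̄ = 5.1111 + 3 × √5.1111 = 5.1111 + 3 × 2.2608 = 11.8934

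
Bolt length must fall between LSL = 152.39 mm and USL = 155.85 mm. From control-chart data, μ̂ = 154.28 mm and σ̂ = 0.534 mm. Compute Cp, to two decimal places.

Cp = (USL − LSL) / (6σ̂) = (155.85 − 152.39) / (6 × 0.534) = 3.4600 / 3.2040 = 1.0799

1.08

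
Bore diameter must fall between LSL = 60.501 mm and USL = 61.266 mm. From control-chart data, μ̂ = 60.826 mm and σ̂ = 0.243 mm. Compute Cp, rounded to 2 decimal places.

Cp = (USL − LSL) / (6σ̂) = (61.266 − 60.501) / (6 × 0.243) = 0.7650 / 1.4580 = 0.5247

0.52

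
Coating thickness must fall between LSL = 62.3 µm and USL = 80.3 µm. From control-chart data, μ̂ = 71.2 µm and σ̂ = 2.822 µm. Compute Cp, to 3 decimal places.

Cp = (USL − LSL) / (6σ̂) = (80.3 − 62.3) / (6 × 2.822) = 18.0000 / 16.9320 = 1.0631

1.063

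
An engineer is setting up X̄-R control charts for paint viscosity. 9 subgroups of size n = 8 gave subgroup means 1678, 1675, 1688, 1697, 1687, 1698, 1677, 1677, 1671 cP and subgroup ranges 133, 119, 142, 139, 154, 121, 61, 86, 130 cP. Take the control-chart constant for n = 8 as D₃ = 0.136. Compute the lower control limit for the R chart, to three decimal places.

R̄ = (133 + 119 + 142 + 139 + 154 + 121 + 61 + 86 + 130) / 9 = 1085.0000 / 9 = 120.5556
LCL_R = D₃·R̄ = 0.136 × 120.5556 = 16.3956

16.396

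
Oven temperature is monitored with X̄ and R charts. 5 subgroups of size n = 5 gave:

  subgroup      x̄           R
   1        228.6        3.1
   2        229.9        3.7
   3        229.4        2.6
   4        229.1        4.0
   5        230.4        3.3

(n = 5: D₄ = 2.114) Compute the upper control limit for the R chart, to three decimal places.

7.061

R̄ = (3.1 + 3.7 + 2.6 + 4.0 + 3.3) / 5 = 16.7000 / 5 = 3.3400
UCL_R = D₄·R̄ = 2.114 × 3.3400 = 7.0608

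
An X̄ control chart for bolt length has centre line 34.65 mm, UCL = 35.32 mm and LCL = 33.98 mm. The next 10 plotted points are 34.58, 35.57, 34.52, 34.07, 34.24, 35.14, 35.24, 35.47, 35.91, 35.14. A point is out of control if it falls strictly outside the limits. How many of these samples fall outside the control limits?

3

Compare each point to [33.98, 35.32]: sample 2 = 35.57 > UCL; sample 8 = 35.47 > UCL; sample 9 = 35.91 > UCL.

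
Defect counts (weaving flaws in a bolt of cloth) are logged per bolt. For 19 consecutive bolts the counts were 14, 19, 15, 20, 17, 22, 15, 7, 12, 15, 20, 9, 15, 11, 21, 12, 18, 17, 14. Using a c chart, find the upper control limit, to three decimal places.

27.202

c̄ = (14 + 19 + 15 + 20 + 17 + 22 + 15 + 7 + 12 + 15 + 20 + 9 + 15 + 11 + 21 + 12 + 18 + 17 + 14) / 19 = 293 / 19 = 15.4211
UCL = c̄ + 3√c̄ = 15.4211 + 3 × √15.4211 = 15.4211 + 3 × 3.9270 = 27.2019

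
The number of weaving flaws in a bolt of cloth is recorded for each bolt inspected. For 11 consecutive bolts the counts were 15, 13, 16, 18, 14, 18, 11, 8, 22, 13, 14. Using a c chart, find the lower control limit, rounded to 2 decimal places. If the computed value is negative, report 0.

c̄ = (15 + 13 + 16 + 18 + 14 + 18 + 11 + 8 + 22 + 13 + 14) / 11 = 162 / 11 = 14.7273
LCL = c̄ − 3√c̄ = 14.7273 − 3 × 3.8376 = 3.2144

3.21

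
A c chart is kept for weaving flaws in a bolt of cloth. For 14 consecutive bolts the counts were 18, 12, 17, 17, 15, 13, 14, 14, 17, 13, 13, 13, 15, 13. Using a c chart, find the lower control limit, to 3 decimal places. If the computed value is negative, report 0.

3.120

c̄ = (18 + 12 + 17 + 17 + 15 + 13 + 14 + 14 + 17 + 13 + 13 + 13 + 15 + 13) / 14 = 204 / 14 = 14.5714
LCL = c̄ − 3√c̄ = 14.5714 − 3 × 3.8173 = 3.1197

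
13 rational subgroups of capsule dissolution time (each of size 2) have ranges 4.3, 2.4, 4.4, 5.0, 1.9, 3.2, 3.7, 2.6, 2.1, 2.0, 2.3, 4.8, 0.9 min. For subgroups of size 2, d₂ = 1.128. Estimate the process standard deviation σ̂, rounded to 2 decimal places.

R̄ = (4.3 + 2.4 + 4.4 + 5.0 + 1.9 + 3.2 + 3.7 + 2.6 + 2.1 + 2.0 + 2.3 + 4.8 + 0.9) / 13 = 3.0462
σ̂ = R̄ / d₂ = 3.0462 / 1.128 = 2.7005

2.70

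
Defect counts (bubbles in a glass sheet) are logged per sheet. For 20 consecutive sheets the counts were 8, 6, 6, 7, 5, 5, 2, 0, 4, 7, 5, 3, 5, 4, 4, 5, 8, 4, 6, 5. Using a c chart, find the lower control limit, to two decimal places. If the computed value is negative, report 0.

c̄ = (8 + 6 + 6 + 7 + 5 + 5 + 2 + 0 + 4 + 7 + 5 + 3 + 5 + 4 + 4 + 5 + 8 + 4 + 6 + 5) / 20 = 99 / 20 = 4.9500
LCL = c̄ − 3√c̄ = 4.9500 − 3 × 2.2249 = -1.7246 → 0 (cannot be negative)

0.00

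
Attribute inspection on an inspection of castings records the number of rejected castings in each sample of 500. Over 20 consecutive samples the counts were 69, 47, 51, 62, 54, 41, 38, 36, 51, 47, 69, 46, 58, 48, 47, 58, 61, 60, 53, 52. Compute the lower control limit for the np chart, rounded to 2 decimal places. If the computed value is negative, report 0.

p̄ = Σdᵢ / (k·n) = 1048 / (20 × 500) = 0.10480
LCL = np̄ − 3·√(np̄(1−p̄)) = 52.4000 − 3 × 6.8490 = 31.8531

31.85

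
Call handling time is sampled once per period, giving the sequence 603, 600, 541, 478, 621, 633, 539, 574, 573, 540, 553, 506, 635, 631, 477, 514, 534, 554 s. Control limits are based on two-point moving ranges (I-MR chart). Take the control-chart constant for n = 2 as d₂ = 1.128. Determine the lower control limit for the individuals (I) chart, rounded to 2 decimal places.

425.81

X̄ = (603 + 600 + 541 + 478 + 621 + 633 + 539 + 574 + 573 + 540 + 553 + 506 + 635 + 631 + 477 + 514 + 534 + 554) / 18 = 561.4444
Moving ranges: 3, 59, 63, 143, 12, 94, 35, 1, 33, 13, 47, 129, 4, 154, 37, 20, 20; M̄R̄ = 867.0000 / 17 = 51.0000
LCL = X̄ − 3·M̄R̄/d₂ = 561.4444 − 3 × 51.0000 / 1.128 = 425.8061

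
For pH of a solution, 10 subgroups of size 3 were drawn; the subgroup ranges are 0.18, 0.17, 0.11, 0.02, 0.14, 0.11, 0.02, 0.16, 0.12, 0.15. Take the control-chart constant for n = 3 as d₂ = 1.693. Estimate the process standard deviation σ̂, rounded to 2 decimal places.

0.07

R̄ = (0.18 + 0.17 + 0.11 + 0.02 + 0.14 + 0.11 + 0.02 + 0.16 + 0.12 + 0.15) / 10 = 0.1180
σ̂ = R̄ / d₂ = 0.1180 / 1.693 = 0.0697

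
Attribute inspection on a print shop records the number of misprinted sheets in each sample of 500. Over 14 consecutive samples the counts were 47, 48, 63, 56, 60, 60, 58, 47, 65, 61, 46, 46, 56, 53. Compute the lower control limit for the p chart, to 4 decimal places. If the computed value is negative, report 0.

p̄ = Σdᵢ / (k·n) = 766 / (14 × 500) = 0.10943
LCL = p̄ − 3·√(p̄(1−p̄)/n) = 0.10943 − 3 × 0.01396 = 0.06755

0.0675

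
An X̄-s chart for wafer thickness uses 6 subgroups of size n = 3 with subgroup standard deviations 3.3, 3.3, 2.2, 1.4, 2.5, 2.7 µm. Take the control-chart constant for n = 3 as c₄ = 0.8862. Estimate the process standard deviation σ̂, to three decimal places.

s̄ = (3.3 + 3.3 + 2.2 + 1.4 + 2.5 + 2.7) / 6 = 2.5667
σ̂ = s̄ / c₄ = 2.5667 / 0.8862 = 2.8963

2.896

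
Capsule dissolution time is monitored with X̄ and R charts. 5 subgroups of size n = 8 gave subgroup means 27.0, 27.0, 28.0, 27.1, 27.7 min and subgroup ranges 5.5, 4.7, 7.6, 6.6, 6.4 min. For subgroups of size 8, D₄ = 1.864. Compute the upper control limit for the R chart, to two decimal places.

R̄ = (5.5 + 4.7 + 7.6 + 6.6 + 6.4) / 5 = 30.8000 / 5 = 6.1600
UCL_R = D₄·R̄ = 1.864 × 6.1600 = 11.4822

11.48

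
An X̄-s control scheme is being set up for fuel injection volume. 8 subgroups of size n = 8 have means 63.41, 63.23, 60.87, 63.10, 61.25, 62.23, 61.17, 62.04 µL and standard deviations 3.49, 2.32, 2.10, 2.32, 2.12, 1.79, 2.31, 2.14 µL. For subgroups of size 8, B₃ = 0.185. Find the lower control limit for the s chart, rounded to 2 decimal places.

0.43

s̄ = (3.49 + 2.32 + 2.10 + 2.32 + 2.12 + 1.79 + 2.31 + 2.14) / 8 = 2.3237
LCL_s = B₃·s̄ = 0.185 × 2.3237 = 0.4299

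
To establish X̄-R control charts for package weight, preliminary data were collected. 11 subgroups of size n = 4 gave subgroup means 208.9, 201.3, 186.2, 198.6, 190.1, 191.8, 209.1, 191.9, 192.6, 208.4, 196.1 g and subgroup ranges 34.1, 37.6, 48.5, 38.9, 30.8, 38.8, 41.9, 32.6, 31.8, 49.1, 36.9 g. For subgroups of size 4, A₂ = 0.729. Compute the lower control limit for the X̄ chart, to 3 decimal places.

X̄̄ = (208.9 + 201.3 + 186.2 + 198.6 + 190.1 + 191.8 + 209.1 + 191.9 + 192.6 + 208.4 + 196.1) / 11 = 2175.0000 / 11 = 197.7273
R̄ = (34.1 + 37.6 + 48.5 + 38.9 + 30.8 + 38.8 + 41.9 + 32.6 + 31.8 + 49.1 + 36.9) / 11 = 421.0000 / 11 = 38.2727
LCL = X̄̄ − A₂·R̄ = 197.7273 − 0.729 × 38.2727 = 169.8265

169.826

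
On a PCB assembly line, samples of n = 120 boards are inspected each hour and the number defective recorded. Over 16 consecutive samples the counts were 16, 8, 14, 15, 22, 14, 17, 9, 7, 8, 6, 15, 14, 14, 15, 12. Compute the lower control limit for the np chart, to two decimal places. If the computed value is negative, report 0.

p̄ = Σdᵢ / (k·n) = 206 / (16 × 120) = 0.10729
LCL = np̄ − 3·√(np̄(1−p̄)) = 12.8750 − 3 × 3.3902 = 2.7043

2.70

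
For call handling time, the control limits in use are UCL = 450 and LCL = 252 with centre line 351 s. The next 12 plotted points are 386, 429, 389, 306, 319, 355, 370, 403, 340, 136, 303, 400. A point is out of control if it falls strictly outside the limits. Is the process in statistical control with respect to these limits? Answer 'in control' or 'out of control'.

out of control

Compare each point to [252, 450]: sample 10 = 136 < LCL.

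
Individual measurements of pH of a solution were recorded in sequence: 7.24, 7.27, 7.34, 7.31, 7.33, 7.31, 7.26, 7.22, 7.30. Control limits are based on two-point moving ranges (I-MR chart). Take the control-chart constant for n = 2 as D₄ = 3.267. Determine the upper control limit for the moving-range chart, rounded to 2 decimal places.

0.14

Moving ranges: 0.03, 0.07, 0.03, 0.02, 0.02, 0.05, 0.04, 0.08; M̄R̄ = 0.3400 / 8 = 0.0425
UCL_MR = D₄·M̄R̄ = 3.267 × 0.0425 = 0.1388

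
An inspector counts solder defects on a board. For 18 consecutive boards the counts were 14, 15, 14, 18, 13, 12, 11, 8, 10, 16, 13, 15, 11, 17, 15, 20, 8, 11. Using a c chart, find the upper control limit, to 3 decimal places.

24.366

c̄ = (14 + 15 + 14 + 18 + 13 + 12 + 11 + 8 + 10 + 16 + 13 + 15 + 11 + 17 + 15 + 20 + 8 + 11) / 18 = 241 / 18 = 13.3889
UCL = c̄ + 3√c̄ = 13.3889 + 3 × √13.3889 = 13.3889 + 3 × 3.6591 = 24.3661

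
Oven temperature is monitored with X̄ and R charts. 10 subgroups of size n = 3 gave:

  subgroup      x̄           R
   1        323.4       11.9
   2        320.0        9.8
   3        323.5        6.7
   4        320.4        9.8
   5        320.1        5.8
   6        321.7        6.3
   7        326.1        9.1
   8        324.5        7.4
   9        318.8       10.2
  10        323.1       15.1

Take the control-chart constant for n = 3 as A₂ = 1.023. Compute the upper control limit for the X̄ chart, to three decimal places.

331.582

X̄̄ = (323.4 + 320.0 + 323.5 + 320.4 + 320.1 + 321.7 + 326.1 + 324.5 + 318.8 + 323.1) / 10 = 3221.6000 / 10 = 322.1600
R̄ = (11.9 + 9.8 + 6.7 + 9.8 + 5.8 + 6.3 + 9.1 + 7.4 + 10.2 + 15.1) / 10 = 92.1000 / 10 = 9.2100
UCL = X̄̄ + A₂·R̄ = 322.1600 + 1.023 × 9.2100 = 331.5818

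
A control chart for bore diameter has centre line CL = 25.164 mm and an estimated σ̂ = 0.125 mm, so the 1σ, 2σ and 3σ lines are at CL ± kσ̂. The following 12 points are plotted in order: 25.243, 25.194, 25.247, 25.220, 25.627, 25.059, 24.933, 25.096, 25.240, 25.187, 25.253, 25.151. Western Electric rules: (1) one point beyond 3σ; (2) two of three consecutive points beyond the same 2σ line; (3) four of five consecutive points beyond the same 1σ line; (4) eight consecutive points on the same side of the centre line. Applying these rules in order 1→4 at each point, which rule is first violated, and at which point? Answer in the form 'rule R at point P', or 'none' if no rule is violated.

rule 1 at point 5

Zone of each point (C = within 1σ̂, B = 1σ̂–2σ̂, A = 2σ̂–3σ̂, * = beyond 3σ̂; sign = side of CL): 1:+C, 2:+C, 3:+C, 4:+C, 5:+*, 6:-C, 7:-B, 8:-C, 9:+C, 10:+C, 11:+C, 12:-C
Rule 1 (one point beyond the 3σ limits) is satisfied at point 5.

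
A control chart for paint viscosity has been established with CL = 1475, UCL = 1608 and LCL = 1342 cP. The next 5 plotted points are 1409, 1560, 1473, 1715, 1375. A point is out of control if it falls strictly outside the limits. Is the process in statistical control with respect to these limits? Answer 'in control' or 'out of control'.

Compare each point to [1342, 1608]: sample 4 = 1715 > UCL.

out of control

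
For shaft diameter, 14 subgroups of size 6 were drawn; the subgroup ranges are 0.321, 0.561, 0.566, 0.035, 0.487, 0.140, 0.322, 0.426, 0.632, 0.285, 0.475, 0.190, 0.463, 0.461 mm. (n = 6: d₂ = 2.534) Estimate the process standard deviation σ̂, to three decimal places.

R̄ = (0.321 + 0.561 + 0.566 + 0.035 + 0.487 + 0.140 + 0.322 + 0.426 + 0.632 + 0.285 + 0.475 + 0.190 + 0.463 + 0.461) / 14 = 0.3831
σ̂ = R̄ / d₂ = 0.3831 / 2.534 = 0.1512

0.151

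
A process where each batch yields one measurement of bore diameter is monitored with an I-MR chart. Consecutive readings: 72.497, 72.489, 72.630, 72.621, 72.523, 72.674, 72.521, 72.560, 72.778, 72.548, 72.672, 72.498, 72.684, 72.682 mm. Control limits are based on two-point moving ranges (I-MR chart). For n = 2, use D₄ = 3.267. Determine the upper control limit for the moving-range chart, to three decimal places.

Moving ranges: 0.008, 0.141, 0.009, 0.098, 0.151, 0.153, 0.039, 0.218, 0.230, 0.124, 0.174, 0.186, 0.002; M̄R̄ = 1.5330 / 13 = 0.1179
UCL_MR = D₄·M̄R̄ = 3.267 × 0.1179 = 0.3853

0.385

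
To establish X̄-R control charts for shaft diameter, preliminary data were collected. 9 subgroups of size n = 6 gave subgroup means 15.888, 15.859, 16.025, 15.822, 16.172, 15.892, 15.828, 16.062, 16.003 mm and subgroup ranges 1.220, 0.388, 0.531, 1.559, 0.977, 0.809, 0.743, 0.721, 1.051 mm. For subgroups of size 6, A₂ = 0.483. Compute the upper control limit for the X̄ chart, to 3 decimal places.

16.379

X̄̄ = (15.888 + 15.859 + 16.025 + 15.822 + 16.172 + 15.892 + 15.828 + 16.062 + 16.003) / 9 = 143.5510 / 9 = 15.9501
R̄ = (1.220 + 0.388 + 0.531 + 1.559 + 0.977 + 0.809 + 0.743 + 0.721 + 1.051) / 9 = 7.9990 / 9 = 0.8888
UCL = X̄̄ + A₂·R̄ = 15.9501 + 0.483 × 0.8888 = 16.3794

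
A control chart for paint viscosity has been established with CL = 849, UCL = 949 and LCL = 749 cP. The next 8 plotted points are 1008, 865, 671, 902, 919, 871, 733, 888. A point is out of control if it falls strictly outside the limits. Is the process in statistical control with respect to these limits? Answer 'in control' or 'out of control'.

Compare each point to [749, 949]: sample 1 = 1008 > UCL; sample 3 = 671 < LCL; sample 7 = 733 < LCL.

out of control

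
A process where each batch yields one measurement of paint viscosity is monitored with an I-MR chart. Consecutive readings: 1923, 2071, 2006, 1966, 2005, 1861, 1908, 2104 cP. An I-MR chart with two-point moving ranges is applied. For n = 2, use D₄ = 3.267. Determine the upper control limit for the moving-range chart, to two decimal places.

Moving ranges: 148, 65, 40, 39, 144, 47, 196; M̄R̄ = 679.0000 / 7 = 97.0000
UCL_MR = D₄·M̄R̄ = 3.267 × 97.0000 = 316.8990

316.90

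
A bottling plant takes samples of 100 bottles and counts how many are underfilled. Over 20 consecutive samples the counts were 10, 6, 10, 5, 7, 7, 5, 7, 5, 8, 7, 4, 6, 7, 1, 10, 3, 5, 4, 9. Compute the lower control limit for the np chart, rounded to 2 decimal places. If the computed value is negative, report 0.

p̄ = Σdᵢ / (k·n) = 126 / (20 × 100) = 0.06300
LCL = np̄ − 3·√(np̄(1−p̄)) = 6.3000 − 3 × 2.4296 = -0.9889 → 0 (negative, so LCL = 0)

0.00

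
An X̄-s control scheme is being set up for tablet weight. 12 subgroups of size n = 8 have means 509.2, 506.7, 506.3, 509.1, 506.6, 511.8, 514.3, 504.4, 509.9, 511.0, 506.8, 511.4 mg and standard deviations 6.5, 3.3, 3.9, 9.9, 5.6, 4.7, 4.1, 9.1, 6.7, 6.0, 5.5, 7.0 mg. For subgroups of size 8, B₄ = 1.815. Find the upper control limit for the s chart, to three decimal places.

s̄ = (6.5 + 3.3 + 3.9 + 9.9 + 5.6 + 4.7 + 4.1 + 9.1 + 6.7 + 6.0 + 5.5 + 7.0) / 12 = 6.0250
UCL_s = B₄·s̄ = 1.815 × 6.0250 = 10.9354

10.935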